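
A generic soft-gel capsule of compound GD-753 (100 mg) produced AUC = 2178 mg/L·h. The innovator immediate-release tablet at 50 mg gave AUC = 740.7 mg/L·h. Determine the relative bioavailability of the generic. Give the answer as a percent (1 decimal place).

F_rel = 147.0%

F_rel = (AUC_test/D_test) / (AUC_ref/D_ref)
      = (2178/100) / (740.7/50)
      = 21.78 / 14.814 = 1.4702 = 147.02%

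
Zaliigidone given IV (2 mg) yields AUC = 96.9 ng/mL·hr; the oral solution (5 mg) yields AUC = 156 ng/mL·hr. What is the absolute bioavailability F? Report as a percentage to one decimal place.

F = (AUC_ev / D_ev) / (AUC_iv / D_iv)
  = (156/5) / (96.9/2)
  = 31.2 / 48.45 = 0.6440
  = 64.40%

F = 64.4%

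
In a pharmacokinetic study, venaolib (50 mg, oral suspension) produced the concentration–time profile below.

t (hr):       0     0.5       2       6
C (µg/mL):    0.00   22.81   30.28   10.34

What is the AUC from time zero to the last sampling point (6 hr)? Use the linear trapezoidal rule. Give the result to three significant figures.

AUC = 127 µg/mL·hr

Trapezoidal AUC_0→6:
  [0→0.5]: (0.00+22.81)/2 × 0.5 = 5.7025
  [0.5→2]: (22.81+30.28)/2 × 1.5 = 39.8175
  [2→6]: (30.28+10.34)/2 × 4 = 81.24
  Sum = 126.76 µg/mL·hr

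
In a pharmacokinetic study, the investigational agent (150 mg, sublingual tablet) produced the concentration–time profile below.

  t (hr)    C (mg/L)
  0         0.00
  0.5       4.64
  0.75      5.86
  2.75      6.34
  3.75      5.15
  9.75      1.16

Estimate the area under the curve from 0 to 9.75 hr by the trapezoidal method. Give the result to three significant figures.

AUC = 39.3 mg/L·hr

Trapezoidal AUC_0→9.75:
  [0→0.5]: (0.00+4.64)/2 × 0.5 = 1.16
  [0.5→0.75]: (4.64+5.86)/2 × 0.25 = 1.3125
  [0.75→2.75]: (5.86+6.34)/2 × 2 = 12.2
  [2.75→3.75]: (6.34+5.15)/2 × 1 = 5.745
  [3.75→9.75]: (5.15+1.16)/2 × 6 = 18.93
  Sum = 39.3475 mg/L·hr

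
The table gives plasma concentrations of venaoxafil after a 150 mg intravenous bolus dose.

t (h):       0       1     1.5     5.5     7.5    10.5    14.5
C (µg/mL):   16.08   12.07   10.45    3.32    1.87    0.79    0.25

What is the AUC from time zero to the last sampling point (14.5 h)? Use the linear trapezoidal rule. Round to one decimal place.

Trapezoidal AUC_0→14.5:
  [0→1]: (16.08+12.07)/2 × 1 = 14.075
  [1→1.5]: (12.07+10.45)/2 × 0.5 = 5.63
  [1.5→5.5]: (10.45+3.32)/2 × 4 = 27.54
  [5.5→7.5]: (3.32+1.87)/2 × 2 = 5.19
  [7.5→10.5]: (1.87+0.79)/2 × 3 = 3.99
  [10.5→14.5]: (0.79+0.25)/2 × 4 = 2.08
  Sum = 58.505 µg/mL·h

AUC = 58.5 µg/mL·h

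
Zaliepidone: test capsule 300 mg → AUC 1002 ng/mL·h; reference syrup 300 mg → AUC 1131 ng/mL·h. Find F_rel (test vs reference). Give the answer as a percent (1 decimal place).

F_rel = (AUC_test/D_test) / (AUC_ref/D_ref)
      = (1002/300) / (1131/300)
      = 3.34 / 3.77 = 0.8859 = 88.59%

F_rel = 88.6%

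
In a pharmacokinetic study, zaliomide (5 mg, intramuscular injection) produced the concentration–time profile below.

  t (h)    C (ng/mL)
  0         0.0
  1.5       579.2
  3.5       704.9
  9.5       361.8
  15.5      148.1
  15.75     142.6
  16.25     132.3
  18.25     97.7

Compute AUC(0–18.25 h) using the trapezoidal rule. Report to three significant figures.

AUC = 6780 ng/mL·h

Trapezoidal AUC_0→18.25:
  [0→1.5]: (0.0+579.2)/2 × 1.5 = 434.4
  [1.5→3.5]: (579.2+704.9)/2 × 2 = 1284.1
  [3.5→9.5]: (704.9+361.8)/2 × 6 = 3200.1
  [9.5→15.5]: (361.8+148.1)/2 × 6 = 1529.7
  [15.5→15.75]: (148.1+142.6)/2 × 0.25 = 36.3375
  [15.75→16.25]: (142.6+132.3)/2 × 0.5 = 68.725
  [16.25→18.25]: (132.3+97.7)/2 × 2 = 230.0
  Sum = 6783.3625 ng/mL·h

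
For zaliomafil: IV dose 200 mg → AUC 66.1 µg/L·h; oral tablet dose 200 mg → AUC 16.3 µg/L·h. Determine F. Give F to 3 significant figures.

F = (AUC_ev / D_ev) / (AUC_iv / D_iv)
  = (16.3/200) / (66.1/200)
  = 0.0815 / 0.3305 = 0.2466

F = 0.247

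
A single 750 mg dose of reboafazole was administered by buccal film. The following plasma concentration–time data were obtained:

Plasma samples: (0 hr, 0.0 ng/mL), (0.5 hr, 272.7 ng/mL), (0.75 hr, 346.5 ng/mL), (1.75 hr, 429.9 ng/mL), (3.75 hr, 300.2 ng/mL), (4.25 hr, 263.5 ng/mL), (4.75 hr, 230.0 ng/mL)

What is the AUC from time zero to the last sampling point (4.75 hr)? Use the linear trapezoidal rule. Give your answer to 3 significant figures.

Trapezoidal AUC_0→4.75:
  [0→0.5]: (0.0+272.7)/2 × 0.5 = 68.175
  [0.5→0.75]: (272.7+346.5)/2 × 0.25 = 77.4
  [0.75→1.75]: (346.5+429.9)/2 × 1 = 388.2
  [1.75→3.75]: (429.9+300.2)/2 × 2 = 730.1
  [3.75→4.25]: (300.2+263.5)/2 × 0.5 = 140.925
  [4.25→4.75]: (263.5+230.0)/2 × 0.5 = 123.375
  Sum = 1528.175 ng/mL·hr

AUC = 1530 ng/mL·hr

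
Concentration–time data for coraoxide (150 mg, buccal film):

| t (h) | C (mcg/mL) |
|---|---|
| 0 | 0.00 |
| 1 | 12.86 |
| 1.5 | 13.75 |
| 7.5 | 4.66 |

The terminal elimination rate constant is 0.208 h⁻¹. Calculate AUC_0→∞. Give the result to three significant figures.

AUC = 90.7 mcg/mL·h

Trapezoidal AUC_0→7.5:
  [0→1]: (0.00+12.86)/2 × 1 = 6.43
  [1→1.5]: (12.86+13.75)/2 × 0.5 = 6.6525
  [1.5→7.5]: (13.75+4.66)/2 × 6 = 55.23
  Sum = 68.3125 mcg/mL·h
Extrapolated tail: C_last / k_e = 4.66 / 0.208 = 22.404
AUC_0→∞ = 68.3125 + 22.404 = 90.7165 mcg/mL·h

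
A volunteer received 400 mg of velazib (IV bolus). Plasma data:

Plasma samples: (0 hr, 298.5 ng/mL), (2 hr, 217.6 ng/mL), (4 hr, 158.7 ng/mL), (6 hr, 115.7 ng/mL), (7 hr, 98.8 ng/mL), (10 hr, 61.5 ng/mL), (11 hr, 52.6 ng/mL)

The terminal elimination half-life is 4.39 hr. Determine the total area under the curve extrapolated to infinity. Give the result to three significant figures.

AUC = 1900 ng/mL·hr

Trapezoidal AUC_0→11:
  [0→2]: (298.5+217.6)/2 × 2 = 516.1
  [2→4]: (217.6+158.7)/2 × 2 = 376.3
  [4→6]: (158.7+115.7)/2 × 2 = 274.4
  [6→7]: (115.7+98.8)/2 × 1 = 107.25
  [7→10]: (98.8+61.5)/2 × 3 = 240.45
  [10→11]: (61.5+52.6)/2 × 1 = 57.05
  Sum = 1571.55 ng/mL·hr
k_e = ln2 / t½ = 0.693147 / 4.39 = 0.1579 hr^-1
Extrapolated tail: C_last / k_e = 52.6 / 0.1579 = 333.122
AUC_0→∞ = 1571.55 + 333.122 = 1904.672 ng/mL·hr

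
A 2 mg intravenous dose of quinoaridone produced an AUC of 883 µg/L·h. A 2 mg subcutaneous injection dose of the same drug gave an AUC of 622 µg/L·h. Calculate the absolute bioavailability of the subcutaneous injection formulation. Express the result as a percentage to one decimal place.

F = (AUC_ev / D_ev) / (AUC_iv / D_iv)
  = (622/2) / (883/2)
  = 311 / 441.5 = 0.7044
  = 70.44%

F = 70.4%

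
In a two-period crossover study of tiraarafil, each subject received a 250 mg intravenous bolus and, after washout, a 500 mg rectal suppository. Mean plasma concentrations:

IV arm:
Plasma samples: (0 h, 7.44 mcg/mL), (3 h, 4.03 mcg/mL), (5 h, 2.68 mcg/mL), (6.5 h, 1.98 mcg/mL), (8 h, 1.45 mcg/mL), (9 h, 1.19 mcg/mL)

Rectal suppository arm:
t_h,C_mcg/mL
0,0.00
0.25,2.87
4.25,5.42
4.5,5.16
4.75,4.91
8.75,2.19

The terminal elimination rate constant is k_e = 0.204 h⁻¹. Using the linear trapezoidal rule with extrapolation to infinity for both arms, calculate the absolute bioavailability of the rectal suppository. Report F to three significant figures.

F = 0.599

Trapezoidal AUC_0→9 (IV):
  [0→3]: (7.44+4.03)/2 × 3 = 17.205
  [3→5]: (4.03+2.68)/2 × 2 = 6.71
  [5→6.5]: (2.68+1.98)/2 × 1.5 = 3.495
  [6.5→8]: (1.98+1.45)/2 × 1.5 = 2.5725
  [8→9]: (1.45+1.19)/2 × 1 = 1.32
  Sum = 31.3025 mcg/mL·h
IV tail: 1.19/0.204 = 5.833; AUC_iv,0→∞ = 31.3025 + 5.833 = 37.1355 mcg/mL·h
Trapezoidal AUC_0→8.75 (rectal suppository):
  [0→0.25]: (0.00+2.87)/2 × 0.25 = 0.35875
  [0.25→4.25]: (2.87+5.42)/2 × 4 = 16.58
  [4.25→4.5]: (5.42+5.16)/2 × 0.25 = 1.3225
  [4.5→4.75]: (5.16+4.91)/2 × 0.25 = 1.25875
  [4.75→8.75]: (4.91+2.19)/2 × 4 = 14.2
  Sum = 33.72 mcg/mL·h
rectal suppository tail: 2.19/0.204 = 10.735; AUC_ev,0→∞ = 33.72 + 10.735 = 44.455 mcg/mL·h
F = (AUC_ev/D_ev)/(AUC_iv/D_iv) = (44.455/500)/(37.1355/250) = 0.08891/0.148542 = 0.5986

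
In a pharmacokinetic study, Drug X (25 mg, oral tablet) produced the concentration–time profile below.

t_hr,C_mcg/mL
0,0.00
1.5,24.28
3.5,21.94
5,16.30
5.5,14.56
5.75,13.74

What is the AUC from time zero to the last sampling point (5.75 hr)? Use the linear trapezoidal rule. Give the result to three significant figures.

AUC = 104 mcg/mL·hr

Trapezoidal AUC_0→5.75:
  [0→1.5]: (0.00+24.28)/2 × 1.5 = 18.21
  [1.5→3.5]: (24.28+21.94)/2 × 2 = 46.22
  [3.5→5]: (21.94+16.30)/2 × 1.5 = 28.68
  [5→5.5]: (16.30+14.56)/2 × 0.5 = 7.715
  [5.5→5.75]: (14.56+13.74)/2 × 0.25 = 3.5375
  Sum = 104.3625 mcg/mL·hr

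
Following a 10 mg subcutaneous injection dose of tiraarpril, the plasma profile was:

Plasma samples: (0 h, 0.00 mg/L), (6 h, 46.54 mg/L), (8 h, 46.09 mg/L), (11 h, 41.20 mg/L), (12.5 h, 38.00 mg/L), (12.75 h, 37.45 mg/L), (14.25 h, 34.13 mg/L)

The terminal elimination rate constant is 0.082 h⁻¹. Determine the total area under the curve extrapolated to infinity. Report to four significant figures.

Trapezoidal AUC_0→14.25:
  [0→6]: (0.00+46.54)/2 × 6 = 139.62
  [6→8]: (46.54+46.09)/2 × 2 = 92.63
  [8→11]: (46.09+41.20)/2 × 3 = 130.935
  [11→12.5]: (41.20+38.00)/2 × 1.5 = 59.4
  [12.5→12.75]: (38.00+37.45)/2 × 0.25 = 9.43125
  [12.75→14.25]: (37.45+34.13)/2 × 1.5 = 53.685
  Sum = 485.70125 mg/L·h
Extrapolated tail: C_last / k_e = 34.13 / 0.082 = 416.220
AUC_0→∞ = 485.70125 + 416.220 = 901.92125 mg/L·h

AUC = 901.9 mg/L·h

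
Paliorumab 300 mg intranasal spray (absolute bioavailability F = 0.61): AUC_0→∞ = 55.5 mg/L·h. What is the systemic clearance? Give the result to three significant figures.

CL = 3.30 L/h

CL = F × Dose / AUC_0→∞
   = 0.61 × 300 / 55.5 = 3.2973 L/h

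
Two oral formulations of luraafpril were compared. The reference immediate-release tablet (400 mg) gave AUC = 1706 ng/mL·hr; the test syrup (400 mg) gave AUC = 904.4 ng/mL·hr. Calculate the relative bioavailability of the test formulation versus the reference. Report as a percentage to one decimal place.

F_rel = (AUC_test/D_test) / (AUC_ref/D_ref)
      = (904.4/400) / (1706/400)
      = 2.261 / 4.265 = 0.5301 = 53.01%

F_rel = 53.0%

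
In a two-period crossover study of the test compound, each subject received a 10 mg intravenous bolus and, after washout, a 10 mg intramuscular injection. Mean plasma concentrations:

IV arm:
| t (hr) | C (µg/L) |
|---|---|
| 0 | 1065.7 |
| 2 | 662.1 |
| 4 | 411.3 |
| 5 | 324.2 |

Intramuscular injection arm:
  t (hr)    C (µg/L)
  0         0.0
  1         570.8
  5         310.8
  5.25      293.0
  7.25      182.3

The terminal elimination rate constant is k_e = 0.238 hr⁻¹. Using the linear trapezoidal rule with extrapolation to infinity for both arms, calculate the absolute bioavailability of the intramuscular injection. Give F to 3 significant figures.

Trapezoidal AUC_0→5 (IV):
  [0→2]: (1065.7+662.1)/2 × 2 = 1727.8
  [2→4]: (662.1+411.3)/2 × 2 = 1073.4
  [4→5]: (411.3+324.2)/2 × 1 = 367.75
  Sum = 3168.95 µg/L·hr
IV tail: 324.2/0.238 = 1362.185; AUC_iv,0→∞ = 3168.95 + 1362.185 = 4531.135 µg/L·hr
Trapezoidal AUC_0→7.25 (intramuscular injection):
  [0→1]: (0.0+570.8)/2 × 1 = 285.4
  [1→5]: (570.8+310.8)/2 × 4 = 1763.2
  [5→5.25]: (310.8+293.0)/2 × 0.25 = 75.475
  [5.25→7.25]: (293.0+182.3)/2 × 2 = 475.3
  Sum = 2599.375 µg/L·hr
intramuscular injection tail: 182.3/0.238 = 765.966; AUC_ev,0→∞ = 2599.375 + 765.966 = 3365.341 µg/L·hr
F = (AUC_ev/D_ev)/(AUC_iv/D_iv) = (3365.341/10)/(4531.135/10) = 336.5341/453.1135 = 0.7427

F = 0.743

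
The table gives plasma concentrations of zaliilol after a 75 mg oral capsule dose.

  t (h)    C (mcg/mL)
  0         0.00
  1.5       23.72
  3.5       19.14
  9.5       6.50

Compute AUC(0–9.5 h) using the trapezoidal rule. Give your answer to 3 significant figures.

AUC = 138 mcg/mL·h

Trapezoidal AUC_0→9.5:
  [0→1.5]: (0.00+23.72)/2 × 1.5 = 17.79
  [1.5→3.5]: (23.72+19.14)/2 × 2 = 42.86
  [3.5→9.5]: (19.14+6.50)/2 × 6 = 76.92
  Sum = 137.57 mcg/mL·h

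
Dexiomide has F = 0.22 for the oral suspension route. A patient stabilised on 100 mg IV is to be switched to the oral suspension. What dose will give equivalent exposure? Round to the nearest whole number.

D_oral = 455 mg

For equal systemic exposure: F × D_ev = D_iv
D_ev = D_iv / F = 100 / 0.22 = 454.545 mg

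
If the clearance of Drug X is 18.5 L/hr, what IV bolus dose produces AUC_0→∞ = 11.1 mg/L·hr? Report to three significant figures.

Dose = 205 mg

Dose_iv = CL × AUC_0→∞
     = 18.5 × 11.1 = 205.35 mg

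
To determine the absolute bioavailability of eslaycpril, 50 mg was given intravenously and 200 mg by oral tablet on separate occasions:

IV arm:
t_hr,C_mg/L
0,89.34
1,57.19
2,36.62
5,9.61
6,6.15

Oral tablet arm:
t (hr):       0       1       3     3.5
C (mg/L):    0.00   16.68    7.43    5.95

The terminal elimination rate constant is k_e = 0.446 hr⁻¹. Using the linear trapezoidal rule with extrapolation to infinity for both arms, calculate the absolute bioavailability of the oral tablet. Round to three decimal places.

F = 0.058

Trapezoidal AUC_0→6 (IV):
  [0→1]: (89.34+57.19)/2 × 1 = 73.265
  [1→2]: (57.19+36.62)/2 × 1 = 46.905
  [2→5]: (36.62+9.61)/2 × 3 = 69.345
  [5→6]: (9.61+6.15)/2 × 1 = 7.88
  Sum = 197.395 mg/L·hr
IV tail: 6.15/0.446 = 13.789; AUC_iv,0→∞ = 197.395 + 13.789 = 211.184 mg/L·hr
Trapezoidal AUC_0→3.5 (oral tablet):
  [0→1]: (0.00+16.68)/2 × 1 = 8.34
  [1→3]: (16.68+7.43)/2 × 2 = 24.11
  [3→3.5]: (7.43+5.95)/2 × 0.5 = 3.345
  Sum = 35.795 mg/L·hr
oral tablet tail: 5.95/0.446 = 13.341; AUC_ev,0→∞ = 35.795 + 13.341 = 49.136 mg/L·hr
F = (AUC_ev/D_ev)/(AUC_iv/D_iv) = (49.136/200)/(211.184/50) = 0.24568/4.22368 = 0.0582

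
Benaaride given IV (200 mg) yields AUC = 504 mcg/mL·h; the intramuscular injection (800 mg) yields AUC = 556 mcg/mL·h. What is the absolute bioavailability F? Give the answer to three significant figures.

F = (AUC_ev / D_ev) / (AUC_iv / D_iv)
  = (556/800) / (504/200)
  = 0.695 / 2.52 = 0.2758

F = 0.276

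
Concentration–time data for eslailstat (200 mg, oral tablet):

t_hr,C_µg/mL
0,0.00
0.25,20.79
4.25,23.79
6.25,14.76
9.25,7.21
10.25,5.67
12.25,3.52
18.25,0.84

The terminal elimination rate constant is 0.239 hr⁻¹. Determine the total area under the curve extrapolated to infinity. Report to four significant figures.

AUC = 195.5 µg/mL·hr

Trapezoidal AUC_0→18.25:
  [0→0.25]: (0.00+20.79)/2 × 0.25 = 2.59875
  [0.25→4.25]: (20.79+23.79)/2 × 4 = 89.16
  [4.25→6.25]: (23.79+14.76)/2 × 2 = 38.55
  [6.25→9.25]: (14.76+7.21)/2 × 3 = 32.955
  [9.25→10.25]: (7.21+5.67)/2 × 1 = 6.44
  [10.25→12.25]: (5.67+3.52)/2 × 2 = 9.19
  [12.25→18.25]: (3.52+0.84)/2 × 6 = 13.08
  Sum = 191.97375 µg/mL·hr
Extrapolated tail: C_last / k_e = 0.84 / 0.239 = 3.515
AUC_0→∞ = 191.97375 + 3.515 = 195.48875 µg/mL·hr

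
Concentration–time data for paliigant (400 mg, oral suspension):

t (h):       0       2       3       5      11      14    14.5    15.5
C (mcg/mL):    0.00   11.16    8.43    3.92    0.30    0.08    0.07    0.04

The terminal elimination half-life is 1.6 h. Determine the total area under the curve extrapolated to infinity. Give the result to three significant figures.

AUC = 46.7 mcg/mL·h

Trapezoidal AUC_0→15.5:
  [0→2]: (0.00+11.16)/2 × 2 = 11.16
  [2→3]: (11.16+8.43)/2 × 1 = 9.795
  [3→5]: (8.43+3.92)/2 × 2 = 12.35
  [5→11]: (3.92+0.30)/2 × 6 = 12.66
  [11→14]: (0.30+0.08)/2 × 3 = 0.57
  [14→14.5]: (0.08+0.07)/2 × 0.5 = 0.0375
  [14.5→15.5]: (0.07+0.04)/2 × 1 = 0.055
  Sum = 46.6275 mcg/mL·h
k_e = ln2 / t½ = 0.693147 / 1.6 = 0.4332 h^-1
Extrapolated tail: C_last / k_e = 0.04 / 0.4332 = 0.092
AUC_0→∞ = 46.6275 + 0.092 = 46.7195 mcg/mL·h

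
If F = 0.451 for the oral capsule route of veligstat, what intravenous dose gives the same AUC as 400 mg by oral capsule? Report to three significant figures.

Systemic exposure from an extravascular dose = F × D_ev, so the equivalent IV dose is F × D_ev.
D_iv = F × D_ev = 0.451 × 400 = 180.4 mg

D_iv = 180 mg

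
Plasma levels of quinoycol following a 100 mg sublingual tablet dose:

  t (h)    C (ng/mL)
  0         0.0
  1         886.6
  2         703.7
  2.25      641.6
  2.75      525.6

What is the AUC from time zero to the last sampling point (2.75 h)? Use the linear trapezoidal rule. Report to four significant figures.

Trapezoidal AUC_0→2.75:
  [0→1]: (0.0+886.6)/2 × 1 = 443.3
  [1→2]: (886.6+703.7)/2 × 1 = 795.15
  [2→2.25]: (703.7+641.6)/2 × 0.25 = 168.1625
  [2.25→2.75]: (641.6+525.6)/2 × 0.5 = 291.8
  Sum = 1698.4125 ng/mL·h

AUC = 1698 ng/mL·h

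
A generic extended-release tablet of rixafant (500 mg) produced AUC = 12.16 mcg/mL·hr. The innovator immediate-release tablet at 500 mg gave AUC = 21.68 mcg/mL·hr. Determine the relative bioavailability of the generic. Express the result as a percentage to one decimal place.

F_rel = 56.1%

F_rel = (AUC_test/D_test) / (AUC_ref/D_ref)
      = (12.16/500) / (21.68/500)
      = 0.02432 / 0.04336 = 0.5609 = 56.09%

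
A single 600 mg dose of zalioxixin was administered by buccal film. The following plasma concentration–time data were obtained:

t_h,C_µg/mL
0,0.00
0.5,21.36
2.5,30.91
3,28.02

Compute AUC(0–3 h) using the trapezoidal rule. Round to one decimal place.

AUC = 72.3 µg/mL·h

Trapezoidal AUC_0→3:
  [0→0.5]: (0.00+21.36)/2 × 0.5 = 5.34
  [0.5→2.5]: (21.36+30.91)/2 × 2 = 52.27
  [2.5→3]: (30.91+28.02)/2 × 0.5 = 14.7325
  Sum = 72.3425 µg/mL·h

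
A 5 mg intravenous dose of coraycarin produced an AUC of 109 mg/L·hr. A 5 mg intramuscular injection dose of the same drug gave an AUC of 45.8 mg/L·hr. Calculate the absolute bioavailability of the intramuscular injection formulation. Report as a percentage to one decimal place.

F = 42.0%

F = (AUC_ev / D_ev) / (AUC_iv / D_iv)
  = (45.8/5) / (109/5)
  = 9.16 / 21.8 = 0.4202
  = 42.02%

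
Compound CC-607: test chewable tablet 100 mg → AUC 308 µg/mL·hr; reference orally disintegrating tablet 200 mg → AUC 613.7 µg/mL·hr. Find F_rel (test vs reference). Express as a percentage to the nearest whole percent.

F_rel = (AUC_test/D_test) / (AUC_ref/D_ref)
      = (308/100) / (613.7/200)
      = 3.08 / 3.0685 = 1.0037 = 100.37%

F_rel = 100%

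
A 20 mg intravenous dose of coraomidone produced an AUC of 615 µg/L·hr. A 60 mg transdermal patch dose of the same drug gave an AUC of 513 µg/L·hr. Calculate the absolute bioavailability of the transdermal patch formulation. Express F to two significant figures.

F = (AUC_ev / D_ev) / (AUC_iv / D_iv)
  = (513/60) / (615/20)
  = 8.55 / 30.75 = 0.2780

F = 0.28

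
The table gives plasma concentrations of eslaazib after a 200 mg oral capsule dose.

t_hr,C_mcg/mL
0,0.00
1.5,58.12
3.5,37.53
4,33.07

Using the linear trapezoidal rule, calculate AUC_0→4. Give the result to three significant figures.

AUC = 157 mcg/mL·hr

Trapezoidal AUC_0→4:
  [0→1.5]: (0.00+58.12)/2 × 1.5 = 43.59
  [1.5→3.5]: (58.12+37.53)/2 × 2 = 95.65
  [3.5→4]: (37.53+33.07)/2 × 0.5 = 17.65
  Sum = 156.89 mcg/mL·hr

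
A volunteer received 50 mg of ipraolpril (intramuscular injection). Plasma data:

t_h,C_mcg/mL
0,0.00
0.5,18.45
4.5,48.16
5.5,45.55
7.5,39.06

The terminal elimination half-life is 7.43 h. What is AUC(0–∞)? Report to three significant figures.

AUC = 688 mcg/mL·h

Trapezoidal AUC_0→7.5:
  [0→0.5]: (0.00+18.45)/2 × 0.5 = 4.6125
  [0.5→4.5]: (18.45+48.16)/2 × 4 = 133.22
  [4.5→5.5]: (48.16+45.55)/2 × 1 = 46.855
  [5.5→7.5]: (45.55+39.06)/2 × 2 = 84.61
  Sum = 269.2975 mcg/mL·h
k_e = ln2 / t½ = 0.693147 / 7.43 = 0.0933 h^-1
Extrapolated tail: C_last / k_e = 39.06 / 0.0933 = 418.650
AUC_0→∞ = 269.2975 + 418.650 = 687.9475 mcg/mL·h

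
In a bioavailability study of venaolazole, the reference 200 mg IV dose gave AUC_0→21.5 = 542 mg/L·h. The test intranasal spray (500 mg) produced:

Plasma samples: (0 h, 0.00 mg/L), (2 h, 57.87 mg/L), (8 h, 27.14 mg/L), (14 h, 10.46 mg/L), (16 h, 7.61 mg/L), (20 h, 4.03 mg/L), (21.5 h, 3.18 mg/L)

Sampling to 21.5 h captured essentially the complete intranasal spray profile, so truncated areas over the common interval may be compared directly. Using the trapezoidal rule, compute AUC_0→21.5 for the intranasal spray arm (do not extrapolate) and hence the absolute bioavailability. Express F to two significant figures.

F = 0.35

Trapezoidal AUC_0→21.5 (intranasal spray):
  [0→2]: (0.00+57.87)/2 × 2 = 57.87
  [2→8]: (57.87+27.14)/2 × 6 = 255.03
  [8→14]: (27.14+10.46)/2 × 6 = 112.8
  [14→16]: (10.46+7.61)/2 × 2 = 18.07
  [16→20]: (7.61+4.03)/2 × 4 = 23.28
  [20→21.5]: (4.03+3.18)/2 × 1.5 = 5.4075
  Sum = 472.4575 mg/L·h
F = (AUC_ev/D_ev)/(AUC_iv/D_iv) = (472.4575/500)/(542/200) = 0.944915/2.71 = 0.3487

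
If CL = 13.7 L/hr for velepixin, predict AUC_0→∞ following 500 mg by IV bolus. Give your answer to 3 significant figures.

AUC = 36.5 mg/L·hr

AUC_0→∞ = Dose_iv / CL
        = 500 / 13.7 = 36.4964 mg/L·hr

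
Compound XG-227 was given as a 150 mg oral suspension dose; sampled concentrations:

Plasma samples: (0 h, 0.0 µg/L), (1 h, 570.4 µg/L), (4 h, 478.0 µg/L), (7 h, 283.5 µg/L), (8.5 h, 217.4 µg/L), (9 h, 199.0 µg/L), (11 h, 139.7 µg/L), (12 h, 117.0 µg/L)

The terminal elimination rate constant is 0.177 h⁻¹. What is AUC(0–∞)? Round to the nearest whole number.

AUC = 4608 µg/L·h

Trapezoidal AUC_0→12:
  [0→1]: (0.0+570.4)/2 × 1 = 285.2
  [1→4]: (570.4+478.0)/2 × 3 = 1572.6
  [4→7]: (478.0+283.5)/2 × 3 = 1142.25
  [7→8.5]: (283.5+217.4)/2 × 1.5 = 375.675
  [8.5→9]: (217.4+199.0)/2 × 0.5 = 104.1
  [9→11]: (199.0+139.7)/2 × 2 = 338.7
  [11→12]: (139.7+117.0)/2 × 1 = 128.35
  Sum = 3946.875 µg/L·h
Extrapolated tail: C_last / k_e = 117.0 / 0.177 = 661.017
AUC_0→∞ = 3946.875 + 661.017 = 4607.892 µg/L·h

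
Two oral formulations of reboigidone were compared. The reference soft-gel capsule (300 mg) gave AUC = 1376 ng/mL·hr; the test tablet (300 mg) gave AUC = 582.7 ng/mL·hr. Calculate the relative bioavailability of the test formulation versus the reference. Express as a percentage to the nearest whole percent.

F_rel = (AUC_test/D_test) / (AUC_ref/D_ref)
      = (582.7/300) / (1376/300)
      = 1.94233 / 4.58667 = 0.4235 = 42.35%

F_rel = 42%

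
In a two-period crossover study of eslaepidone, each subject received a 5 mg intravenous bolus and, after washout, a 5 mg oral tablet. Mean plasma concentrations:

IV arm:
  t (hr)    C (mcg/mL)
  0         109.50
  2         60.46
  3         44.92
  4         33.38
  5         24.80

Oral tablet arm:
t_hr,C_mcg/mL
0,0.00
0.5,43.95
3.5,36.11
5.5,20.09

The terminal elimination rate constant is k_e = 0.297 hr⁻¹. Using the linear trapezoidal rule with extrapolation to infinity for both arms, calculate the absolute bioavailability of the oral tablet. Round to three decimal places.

F = 0.681

Trapezoidal AUC_0→5 (IV):
  [0→2]: (109.50+60.46)/2 × 2 = 169.96
  [2→3]: (60.46+44.92)/2 × 1 = 52.69
  [3→4]: (44.92+33.38)/2 × 1 = 39.15
  [4→5]: (33.38+24.80)/2 × 1 = 29.09
  Sum = 290.89 mcg/mL·hr
IV tail: 24.80/0.297 = 83.502; AUC_iv,0→∞ = 290.89 + 83.502 = 374.392 mcg/mL·hr
Trapezoidal AUC_0→5.5 (oral tablet):
  [0→0.5]: (0.00+43.95)/2 × 0.5 = 10.9875
  [0.5→3.5]: (43.95+36.11)/2 × 3 = 120.09
  [3.5→5.5]: (36.11+20.09)/2 × 2 = 56.2
  Sum = 187.2775 mcg/mL·hr
oral tablet tail: 20.09/0.297 = 67.643; AUC_ev,0→∞ = 187.2775 + 67.643 = 254.9205 mcg/mL·hr
F = (AUC_ev/D_ev)/(AUC_iv/D_iv) = (254.9205/5)/(374.392/5) = 50.9841/74.8784 = 0.6809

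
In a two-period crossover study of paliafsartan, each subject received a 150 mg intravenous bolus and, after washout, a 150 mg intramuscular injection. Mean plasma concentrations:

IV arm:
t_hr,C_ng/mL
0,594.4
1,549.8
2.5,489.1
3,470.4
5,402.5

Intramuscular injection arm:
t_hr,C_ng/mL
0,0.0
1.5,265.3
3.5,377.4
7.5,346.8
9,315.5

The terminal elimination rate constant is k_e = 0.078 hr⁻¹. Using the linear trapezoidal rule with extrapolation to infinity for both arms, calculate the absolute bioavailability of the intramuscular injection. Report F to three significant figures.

F = 0.896

Trapezoidal AUC_0→5 (IV):
  [0→1]: (594.4+549.8)/2 × 1 = 572.1
  [1→2.5]: (549.8+489.1)/2 × 1.5 = 779.175
  [2.5→3]: (489.1+470.4)/2 × 0.5 = 239.875
  [3→5]: (470.4+402.5)/2 × 2 = 872.9
  Sum = 2464.05 ng/mL·hr
IV tail: 402.5/0.078 = 5160.256; AUC_iv,0→∞ = 2464.05 + 5160.256 = 7624.306 ng/mL·hr
Trapezoidal AUC_0→9 (intramuscular injection):
  [0→1.5]: (0.0+265.3)/2 × 1.5 = 198.975
  [1.5→3.5]: (265.3+377.4)/2 × 2 = 642.7
  [3.5→7.5]: (377.4+346.8)/2 × 4 = 1448.4
  [7.5→9]: (346.8+315.5)/2 × 1.5 = 496.725
  Sum = 2786.8 ng/mL·hr
intramuscular injection tail: 315.5/0.078 = 4044.872; AUC_ev,0→∞ = 2786.8 + 4044.872 = 6831.672 ng/mL·hr
F = (AUC_ev/D_ev)/(AUC_iv/D_iv) = (6831.672/150)/(7624.306/150) = 45.54448/50.8287 = 0.8960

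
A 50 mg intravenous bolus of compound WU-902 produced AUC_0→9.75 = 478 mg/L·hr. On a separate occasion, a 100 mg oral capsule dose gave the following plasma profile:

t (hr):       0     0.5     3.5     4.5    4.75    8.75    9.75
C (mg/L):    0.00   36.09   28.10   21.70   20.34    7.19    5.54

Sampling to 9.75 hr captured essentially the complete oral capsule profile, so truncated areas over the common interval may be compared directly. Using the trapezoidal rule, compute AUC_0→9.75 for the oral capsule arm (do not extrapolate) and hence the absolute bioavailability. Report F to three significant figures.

F = 0.206

Trapezoidal AUC_0→9.75 (oral capsule):
  [0→0.5]: (0.00+36.09)/2 × 0.5 = 9.0225
  [0.5→3.5]: (36.09+28.10)/2 × 3 = 96.285
  [3.5→4.5]: (28.10+21.70)/2 × 1 = 24.9
  [4.5→4.75]: (21.70+20.34)/2 × 0.25 = 5.255
  [4.75→8.75]: (20.34+7.19)/2 × 4 = 55.06
  [8.75→9.75]: (7.19+5.54)/2 × 1 = 6.365
  Sum = 196.8875 mg/L·hr
F = (AUC_ev/D_ev)/(AUC_iv/D_iv) = (196.8875/100)/(478/50) = 1.968875/9.56 = 0.2059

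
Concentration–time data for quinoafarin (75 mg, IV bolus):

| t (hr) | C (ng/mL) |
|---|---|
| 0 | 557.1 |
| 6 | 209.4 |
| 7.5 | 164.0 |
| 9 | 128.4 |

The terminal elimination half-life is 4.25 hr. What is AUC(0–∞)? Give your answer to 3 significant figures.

Trapezoidal AUC_0→9:
  [0→6]: (557.1+209.4)/2 × 6 = 2299.5
  [6→7.5]: (209.4+164.0)/2 × 1.5 = 280.05
  [7.5→9]: (164.0+128.4)/2 × 1.5 = 219.3
  Sum = 2798.85 ng/mL·hr
k_e = ln2 / t½ = 0.693147 / 4.25 = 0.1631 hr^-1
Extrapolated tail: C_last / k_e = 128.4 / 0.1631 = 787.247
AUC_0→∞ = 2798.85 + 787.247 = 3586.097 ng/mL·hr

AUC = 3590 ng/mL·hr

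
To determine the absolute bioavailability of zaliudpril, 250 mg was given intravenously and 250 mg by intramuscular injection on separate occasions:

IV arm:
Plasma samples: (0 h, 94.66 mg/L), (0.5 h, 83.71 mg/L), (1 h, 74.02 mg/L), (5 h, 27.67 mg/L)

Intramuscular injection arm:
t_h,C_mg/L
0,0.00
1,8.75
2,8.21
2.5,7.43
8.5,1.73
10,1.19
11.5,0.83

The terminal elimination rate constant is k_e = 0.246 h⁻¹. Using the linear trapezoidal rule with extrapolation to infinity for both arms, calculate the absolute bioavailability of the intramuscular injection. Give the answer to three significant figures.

F = 0.128

Trapezoidal AUC_0→5 (IV):
  [0→0.5]: (94.66+83.71)/2 × 0.5 = 44.5925
  [0.5→1]: (83.71+74.02)/2 × 0.5 = 39.4325
  [1→5]: (74.02+27.67)/2 × 4 = 203.38
  Sum = 287.405 mg/L·h
IV tail: 27.67/0.246 = 112.480; AUC_iv,0→∞ = 287.405 + 112.480 = 399.885 mg/L·h
Trapezoidal AUC_0→11.5 (intramuscular injection):
  [0→1]: (0.00+8.75)/2 × 1 = 4.375
  [1→2]: (8.75+8.21)/2 × 1 = 8.48
  [2→2.5]: (8.21+7.43)/2 × 0.5 = 3.91
  [2.5→8.5]: (7.43+1.73)/2 × 6 = 27.48
  [8.5→10]: (1.73+1.19)/2 × 1.5 = 2.19
  [10→11.5]: (1.19+0.83)/2 × 1.5 = 1.515
  Sum = 47.95 mg/L·h
intramuscular injection tail: 0.83/0.246 = 3.374; AUC_ev,0→∞ = 47.95 + 3.374 = 51.324 mg/L·h
F = (AUC_ev/D_ev)/(AUC_iv/D_iv) = (51.324/250)/(399.885/250) = 0.205296/1.59954 = 0.1283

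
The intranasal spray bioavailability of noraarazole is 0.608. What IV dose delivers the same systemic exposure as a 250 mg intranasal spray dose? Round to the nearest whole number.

D_iv = 152 mg

Systemic exposure from an extravascular dose = F × D_ev, so the equivalent IV dose is F × D_ev.
D_iv = F × D_ev = 0.608 × 250 = 152 mg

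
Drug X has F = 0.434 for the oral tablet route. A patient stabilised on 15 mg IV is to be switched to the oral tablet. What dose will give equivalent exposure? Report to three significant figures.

For equal systemic exposure: F × D_ev = D_iv
D_ev = D_iv / F = 15 / 0.434 = 34.5622 mg

D_oral = 34.6 mg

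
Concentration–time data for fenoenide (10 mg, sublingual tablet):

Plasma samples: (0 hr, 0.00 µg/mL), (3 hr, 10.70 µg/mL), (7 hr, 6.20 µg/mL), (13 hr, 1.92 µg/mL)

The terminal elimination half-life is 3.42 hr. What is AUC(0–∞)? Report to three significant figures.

Trapezoidal AUC_0→13:
  [0→3]: (0.00+10.70)/2 × 3 = 16.05
  [3→7]: (10.70+6.20)/2 × 4 = 33.8
  [7→13]: (6.20+1.92)/2 × 6 = 24.36
  Sum = 74.21 µg/mL·hr
k_e = ln2 / t½ = 0.693147 / 3.42 = 0.2027 hr^-1
Extrapolated tail: C_last / k_e = 1.92 / 0.2027 = 9.472
AUC_0→∞ = 74.21 + 9.472 = 83.682 µg/mL·hr

AUC = 83.7 µg/mL·hr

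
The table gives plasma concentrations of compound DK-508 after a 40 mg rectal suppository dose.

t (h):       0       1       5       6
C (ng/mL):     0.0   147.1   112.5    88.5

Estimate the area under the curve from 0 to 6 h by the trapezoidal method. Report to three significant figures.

AUC = 693 ng/mL·h

Trapezoidal AUC_0→6:
  [0→1]: (0.0+147.1)/2 × 1 = 73.55
  [1→5]: (147.1+112.5)/2 × 4 = 519.2
  [5→6]: (112.5+88.5)/2 × 1 = 100.5
  Sum = 693.25 ng/mL·h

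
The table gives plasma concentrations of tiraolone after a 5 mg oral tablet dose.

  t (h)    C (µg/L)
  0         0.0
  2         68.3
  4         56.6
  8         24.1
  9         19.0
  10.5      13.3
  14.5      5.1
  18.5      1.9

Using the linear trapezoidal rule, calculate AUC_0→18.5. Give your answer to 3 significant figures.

Trapezoidal AUC_0→18.5:
  [0→2]: (0.0+68.3)/2 × 2 = 68.3
  [2→4]: (68.3+56.6)/2 × 2 = 124.9
  [4→8]: (56.6+24.1)/2 × 4 = 161.4
  [8→9]: (24.1+19.0)/2 × 1 = 21.55
  [9→10.5]: (19.0+13.3)/2 × 1.5 = 24.225
  [10.5→14.5]: (13.3+5.1)/2 × 4 = 36.8
  [14.5→18.5]: (5.1+1.9)/2 × 4 = 14.0
  Sum = 451.175 µg/L·h

AUC = 451 µg/L·h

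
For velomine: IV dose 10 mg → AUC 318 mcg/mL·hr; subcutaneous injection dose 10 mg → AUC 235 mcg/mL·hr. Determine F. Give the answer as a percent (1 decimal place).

F = (AUC_ev / D_ev) / (AUC_iv / D_iv)
  = (235/10) / (318/10)
  = 23.5 / 31.8 = 0.7390
  = 73.90%

F = 73.9%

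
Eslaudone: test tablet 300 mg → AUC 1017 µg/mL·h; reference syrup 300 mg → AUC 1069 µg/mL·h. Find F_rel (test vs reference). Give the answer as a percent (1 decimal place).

F_rel = 95.1%

F_rel = (AUC_test/D_test) / (AUC_ref/D_ref)
      = (1017/300) / (1069/300)
      = 3.39 / 3.56333 = 0.9514 = 95.14%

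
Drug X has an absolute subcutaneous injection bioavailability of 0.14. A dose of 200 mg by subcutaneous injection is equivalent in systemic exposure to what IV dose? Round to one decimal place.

Systemic exposure from an extravascular dose = F × D_ev, so the equivalent IV dose is F × D_ev.
D_iv = F × D_ev = 0.14 × 200 = 28 mg

D_iv = 28.0 mg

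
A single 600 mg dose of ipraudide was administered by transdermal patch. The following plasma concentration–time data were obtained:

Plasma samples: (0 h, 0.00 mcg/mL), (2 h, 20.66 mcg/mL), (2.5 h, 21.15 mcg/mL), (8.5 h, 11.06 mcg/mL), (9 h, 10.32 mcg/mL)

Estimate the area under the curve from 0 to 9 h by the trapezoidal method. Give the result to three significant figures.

Trapezoidal AUC_0→9:
  [0→2]: (0.00+20.66)/2 × 2 = 20.66
  [2→2.5]: (20.66+21.15)/2 × 0.5 = 10.4525
  [2.5→8.5]: (21.15+11.06)/2 × 6 = 96.63
  [8.5→9]: (11.06+10.32)/2 × 0.5 = 5.345
  Sum = 133.0875 mcg/mL·h

AUC = 133 mcg/mL·h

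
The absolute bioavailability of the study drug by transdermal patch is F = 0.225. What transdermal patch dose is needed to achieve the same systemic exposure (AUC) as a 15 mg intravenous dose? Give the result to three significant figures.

For equal systemic exposure: F × D_ev = D_iv
D_ev = D_iv / F = 15 / 0.225 = 66.6667 mg

D_transdermal = 66.7 mg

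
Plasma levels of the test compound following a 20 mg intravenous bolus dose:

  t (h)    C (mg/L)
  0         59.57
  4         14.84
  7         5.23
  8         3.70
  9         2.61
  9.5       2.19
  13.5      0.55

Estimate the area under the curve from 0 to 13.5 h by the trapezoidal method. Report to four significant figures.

AUC = 193.2 mg/L·h

Trapezoidal AUC_0→13.5:
  [0→4]: (59.57+14.84)/2 × 4 = 148.82
  [4→7]: (14.84+5.23)/2 × 3 = 30.105
  [7→8]: (5.23+3.70)/2 × 1 = 4.465
  [8→9]: (3.70+2.61)/2 × 1 = 3.155
  [9→9.5]: (2.61+2.19)/2 × 0.5 = 1.2
  [9.5→13.5]: (2.19+0.55)/2 × 4 = 5.48
  Sum = 193.225 mg/L·h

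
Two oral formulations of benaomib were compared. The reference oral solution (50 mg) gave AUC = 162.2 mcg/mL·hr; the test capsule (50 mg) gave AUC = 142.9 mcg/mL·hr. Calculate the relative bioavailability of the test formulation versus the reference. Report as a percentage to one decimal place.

F_rel = (AUC_test/D_test) / (AUC_ref/D_ref)
      = (142.9/50) / (162.2/50)
      = 2.858 / 3.244 = 0.8810 = 88.10%

F_rel = 88.1%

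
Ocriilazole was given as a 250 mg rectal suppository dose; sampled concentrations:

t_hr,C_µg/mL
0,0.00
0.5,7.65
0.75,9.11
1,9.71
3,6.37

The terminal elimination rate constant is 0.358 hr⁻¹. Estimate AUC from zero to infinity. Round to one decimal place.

AUC = 40.2 µg/mL·hr

Trapezoidal AUC_0→3:
  [0→0.5]: (0.00+7.65)/2 × 0.5 = 1.9125
  [0.5→0.75]: (7.65+9.11)/2 × 0.25 = 2.095
  [0.75→1]: (9.11+9.71)/2 × 0.25 = 2.3525
  [1→3]: (9.71+6.37)/2 × 2 = 16.08
  Sum = 22.44 µg/mL·hr
Extrapolated tail: C_last / k_e = 6.37 / 0.358 = 17.793
AUC_0→∞ = 22.44 + 17.793 = 40.233 µg/mL·hr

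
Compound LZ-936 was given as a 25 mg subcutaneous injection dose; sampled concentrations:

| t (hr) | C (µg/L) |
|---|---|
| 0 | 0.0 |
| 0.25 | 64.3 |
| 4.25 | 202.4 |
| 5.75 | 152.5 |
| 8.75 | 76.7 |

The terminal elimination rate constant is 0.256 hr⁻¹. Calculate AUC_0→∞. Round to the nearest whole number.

AUC = 1451 µg/L·hr

Trapezoidal AUC_0→8.75:
  [0→0.25]: (0.0+64.3)/2 × 0.25 = 8.0375
  [0.25→4.25]: (64.3+202.4)/2 × 4 = 533.4
  [4.25→5.75]: (202.4+152.5)/2 × 1.5 = 266.175
  [5.75→8.75]: (152.5+76.7)/2 × 3 = 343.8
  Sum = 1151.4125 µg/L·hr
Extrapolated tail: C_last / k_e = 76.7 / 0.256 = 299.609
AUC_0→∞ = 1151.4125 + 299.609 = 1451.0215 µg/L·hr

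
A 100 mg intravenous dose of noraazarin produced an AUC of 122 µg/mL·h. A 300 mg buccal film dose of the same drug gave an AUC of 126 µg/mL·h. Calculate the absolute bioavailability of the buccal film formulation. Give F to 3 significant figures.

F = 0.344

F = (AUC_ev / D_ev) / (AUC_iv / D_iv)
  = (126/300) / (122/100)
  = 0.42 / 1.22 = 0.3443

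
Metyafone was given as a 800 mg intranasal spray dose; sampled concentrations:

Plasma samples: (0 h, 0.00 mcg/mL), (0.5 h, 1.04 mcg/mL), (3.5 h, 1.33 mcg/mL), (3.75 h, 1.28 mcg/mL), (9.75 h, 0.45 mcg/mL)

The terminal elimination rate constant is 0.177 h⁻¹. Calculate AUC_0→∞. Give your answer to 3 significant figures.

Trapezoidal AUC_0→9.75:
  [0→0.5]: (0.00+1.04)/2 × 0.5 = 0.26
  [0.5→3.5]: (1.04+1.33)/2 × 3 = 3.555
  [3.5→3.75]: (1.33+1.28)/2 × 0.25 = 0.32625
  [3.75→9.75]: (1.28+0.45)/2 × 6 = 5.19
  Sum = 9.33125 mcg/mL·h
Extrapolated tail: C_last / k_e = 0.45 / 0.177 = 2.542
AUC_0→∞ = 9.33125 + 2.542 = 11.87325 mcg/mL·h

AUC = 11.9 mcg/mL·h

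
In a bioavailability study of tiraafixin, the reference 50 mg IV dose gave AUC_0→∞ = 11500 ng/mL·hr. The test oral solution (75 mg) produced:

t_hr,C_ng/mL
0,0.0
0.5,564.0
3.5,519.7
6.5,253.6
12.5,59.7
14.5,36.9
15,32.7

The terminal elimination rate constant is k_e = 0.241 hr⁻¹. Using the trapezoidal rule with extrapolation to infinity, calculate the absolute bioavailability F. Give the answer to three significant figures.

Trapezoidal AUC_0→15 (oral solution):
  [0→0.5]: (0.0+564.0)/2 × 0.5 = 141.0
  [0.5→3.5]: (564.0+519.7)/2 × 3 = 1625.55
  [3.5→6.5]: (519.7+253.6)/2 × 3 = 1159.95
  [6.5→12.5]: (253.6+59.7)/2 × 6 = 939.9
  [12.5→14.5]: (59.7+36.9)/2 × 2 = 96.6
  [14.5→15]: (36.9+32.7)/2 × 0.5 = 17.4
  Sum = 3980.4 ng/mL·hr
Tail: C_last/k_e = 32.7/0.241 = 135.685
AUC_0→∞ (oral solution) = 3980.4 + 135.685 = 4116.085 ng/mL·hr
F = (AUC_ev/D_ev)/(AUC_iv/D_iv) = (4116.085/75)/(11500/50) = 54.8811/230 = 0.2386

F = 0.239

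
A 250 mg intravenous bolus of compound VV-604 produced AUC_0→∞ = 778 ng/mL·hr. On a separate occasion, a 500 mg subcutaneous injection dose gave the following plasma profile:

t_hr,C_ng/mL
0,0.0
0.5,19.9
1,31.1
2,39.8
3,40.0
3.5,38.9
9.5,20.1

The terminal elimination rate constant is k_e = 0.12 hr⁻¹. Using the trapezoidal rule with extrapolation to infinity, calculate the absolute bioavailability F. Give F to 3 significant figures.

Trapezoidal AUC_0→9.5 (subcutaneous injection):
  [0→0.5]: (0.0+19.9)/2 × 0.5 = 4.975
  [0.5→1]: (19.9+31.1)/2 × 0.5 = 12.75
  [1→2]: (31.1+39.8)/2 × 1 = 35.45
  [2→3]: (39.8+40.0)/2 × 1 = 39.9
  [3→3.5]: (40.0+38.9)/2 × 0.5 = 19.725
  [3.5→9.5]: (38.9+20.1)/2 × 6 = 177.0
  Sum = 289.8 ng/mL·hr
Tail: C_last/k_e = 20.1/0.12 = 167.500
AUC_0→∞ (subcutaneous injection) = 289.8 + 167.500 = 457.3 ng/mL·hr
F = (AUC_ev/D_ev)/(AUC_iv/D_iv) = (457.3/500)/(778/250) = 0.9146/3.112 = 0.2939

F = 0.294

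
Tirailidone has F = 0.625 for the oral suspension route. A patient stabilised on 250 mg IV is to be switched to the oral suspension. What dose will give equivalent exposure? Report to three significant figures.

D_oral = 400 mg

For equal systemic exposure: F × D_ev = D_iv
D_ev = D_iv / F = 250 / 0.625 = 400 mg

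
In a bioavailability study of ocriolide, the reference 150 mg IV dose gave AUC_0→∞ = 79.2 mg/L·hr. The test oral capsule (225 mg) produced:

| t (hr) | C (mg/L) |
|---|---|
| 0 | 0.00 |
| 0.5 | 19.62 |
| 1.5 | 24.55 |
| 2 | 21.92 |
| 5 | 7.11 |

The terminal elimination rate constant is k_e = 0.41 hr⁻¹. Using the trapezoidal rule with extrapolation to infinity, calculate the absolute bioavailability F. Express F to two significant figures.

Trapezoidal AUC_0→5 (oral capsule):
  [0→0.5]: (0.00+19.62)/2 × 0.5 = 4.905
  [0.5→1.5]: (19.62+24.55)/2 × 1 = 22.085
  [1.5→2]: (24.55+21.92)/2 × 0.5 = 11.6175
  [2→5]: (21.92+7.11)/2 × 3 = 43.545
  Sum = 82.1525 mg/L·hr
Tail: C_last/k_e = 7.11/0.41 = 17.341
AUC_0→∞ (oral capsule) = 82.1525 + 17.341 = 99.4935 mg/L·hr
F = (AUC_ev/D_ev)/(AUC_iv/D_iv) = (99.4935/225)/(79.2/150) = 0.442193/0.528 = 0.8375

F = 0.84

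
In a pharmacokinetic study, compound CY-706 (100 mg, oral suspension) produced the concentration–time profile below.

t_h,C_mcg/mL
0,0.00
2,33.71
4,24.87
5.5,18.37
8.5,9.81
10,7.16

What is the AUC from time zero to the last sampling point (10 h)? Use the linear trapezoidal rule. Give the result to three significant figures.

AUC = 180 mcg/mL·h

Trapezoidal AUC_0→10:
  [0→2]: (0.00+33.71)/2 × 2 = 33.71
  [2→4]: (33.71+24.87)/2 × 2 = 58.58
  [4→5.5]: (24.87+18.37)/2 × 1.5 = 32.43
  [5.5→8.5]: (18.37+9.81)/2 × 3 = 42.27
  [8.5→10]: (9.81+7.16)/2 × 1.5 = 12.7275
  Sum = 179.7175 mcg/mL·h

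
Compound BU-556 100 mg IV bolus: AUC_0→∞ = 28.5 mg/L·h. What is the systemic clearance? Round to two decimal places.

CL = Dose_iv / AUC_0→∞
   = 100 / 28.5 = 3.50877 L/h

CL = 3.51 L/h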